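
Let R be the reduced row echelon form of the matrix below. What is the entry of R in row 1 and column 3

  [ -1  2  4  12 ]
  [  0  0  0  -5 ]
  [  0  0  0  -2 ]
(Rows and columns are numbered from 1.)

-4

Multiply r1 by -1.
  [ 1  -2  -4  -12 ]
  [ 0   0   0   -5 ]
  [ 0   0   0   -2 ]
Multiply r2 by -1/5.
  [ 1  -2  -4  -12 ]
  [ 0   0   0    1 ]
  [ 0   0   0   -2 ]
Add 2 times r2 to r3.
  [ 1  -2  -4  -12 ]
  [ 0   0   0    1 ]
  [ 0   0   0    0 ]
Add 12 times r2 to r1.
  [ 1  -2  -4  0 ]
  [ 0   0   0  1 ]
  [ 0   0   0  0 ]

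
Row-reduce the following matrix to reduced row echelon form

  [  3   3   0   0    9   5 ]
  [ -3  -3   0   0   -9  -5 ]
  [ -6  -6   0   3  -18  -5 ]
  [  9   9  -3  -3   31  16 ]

[[1, 1, 0, 0, 3, 5/3], [0, 0, 1, 0, -4/3, -2], [0, 0, 0, 1, 0, 5/3], [0, 0, 0, 0, 0, 0]]

R1 → 1/3·R1
R2 → R2 + 3·R1
R3 → R3 + 6·R1
R4 → R4 − 9·R1
R2 ↔ R4
R2 → -1/3·R2
R3 → 1/3·R3
R2 → R2 − R3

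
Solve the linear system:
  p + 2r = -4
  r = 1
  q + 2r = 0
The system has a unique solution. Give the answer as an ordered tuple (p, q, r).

(-6, -2, 1)

Form the augmented matrix and row-reduce:
  [ 1  0  2  |  -4 ]
  [ 0  0  1  |   1 ]
  [ 0  1  2  |   0 ]
R2 <=> R3
  [ 1  0  2  |  -4 ]
  [ 0  1  2  |   0 ]
  [ 0  0  1  |   1 ]
R2 ← R2 − 2·R3
  [ 1  0  2  |  -4 ]
  [ 0  1  0  |  -2 ]
  [ 0  0  1  |   1 ]
R1 ← R1 − 2·R3
  [ 1  0  0  |  -6 ]
  [ 0  1  0  |  -2 ]
  [ 0  0  1  |   1 ]
Reading off the last column: p = -6, q = -2, r = 1.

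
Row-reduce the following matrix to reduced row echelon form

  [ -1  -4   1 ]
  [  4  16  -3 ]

[[1, 4, 0], [0, 0, 1]]

R1 := -1·R1
R2 := R2 − 4·R1
R1 := R1 + R2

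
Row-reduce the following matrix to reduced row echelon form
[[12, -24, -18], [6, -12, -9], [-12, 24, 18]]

[[1, -2, -3/2], [0, 0, 0], [0, 0, 0]]

ρ1 := 1/12·ρ1
  [   1   -2  -3/2 ]
  [   6  -12    -9 ]
  [ -12   24    18 ]
ρ2 := ρ2 − 6·ρ1
  [   1  -2  -3/2 ]
  [   0   0     0 ]
  [ -12  24    18 ]
ρ3 := ρ3 + 12·ρ1
  [ 1  -2  -3/2 ]
  [ 0   0     0 ]
  [ 0   0     0 ]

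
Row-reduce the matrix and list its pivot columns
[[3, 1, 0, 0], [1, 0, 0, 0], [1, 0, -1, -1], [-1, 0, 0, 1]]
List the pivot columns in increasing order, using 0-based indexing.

0, 1, 2, 3

Multiply ρ1 by 1/3.
  [  1  1/3   0   0 ]
  [  1    0   0   0 ]
  [  1    0  -1  -1 ]
  [ -1    0   0   1 ]
Subtract ρ1 from ρ2.
  [  1   1/3   0   0 ]
  [  0  -1/3   0   0 ]
  [  1     0  -1  -1 ]
  [ -1     0   0   1 ]
Subtract ρ1 from ρ3.
  [  1   1/3   0   0 ]
  [  0  -1/3   0   0 ]
  [  0  -1/3  -1  -1 ]
  [ -1     0   0   1 ]
Add ρ1 to ρ4.
  [ 1   1/3   0   0 ]
  [ 0  -1/3   0   0 ]
  [ 0  -1/3  -1  -1 ]
  [ 0   1/3   0   1 ]
Multiply ρ2 by -3.
  [ 1   1/3   0   0 ]
  [ 0     1   0   0 ]
  [ 0  -1/3  -1  -1 ]
  [ 0   1/3   0   1 ]
Add 1/3 times ρ2 to ρ3.
  [ 1  1/3   0   0 ]
  [ 0    1   0   0 ]
  [ 0    0  -1  -1 ]
  [ 0  1/3   0   1 ]
Subtract 1/3 times ρ2 from ρ4.
  [ 1  1/3   0   0 ]
  [ 0    1   0   0 ]
  [ 0    0  -1  -1 ]
  [ 0    0   0   1 ]
Multiply ρ3 by -1.
  [ 1  1/3  0  0 ]
  [ 0    1  0  0 ]
  [ 0    0  1  1 ]
  [ 0    0  0  1 ]
Subtract ρ4 from ρ3.
  [ 1  1/3  0  0 ]
  [ 0    1  0  0 ]
  [ 0    0  1  0 ]
  [ 0    0  0  1 ]
Subtract 1/3 times ρ2 from ρ1.
  [ 1  0  0  0 ]
  [ 0  1  0  0 ]
  [ 0  0  1  0 ]
  [ 0  0  0  1 ]
Pivot columns are the columns containing a leading 1.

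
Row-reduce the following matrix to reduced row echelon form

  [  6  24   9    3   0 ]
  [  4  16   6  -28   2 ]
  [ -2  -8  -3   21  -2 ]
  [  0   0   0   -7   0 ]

r1 -> 1/6·r1
  [  1   4  3/2  1/2   0 ]
  [  4  16    6  -28   2 ]
  [ -2  -8   -3   21  -2 ]
  [  0   0    0   -7   0 ]
r2 -> r2 − 4·r1
  [  1   4  3/2  1/2   0 ]
  [  0   0    0  -30   2 ]
  [ -2  -8   -3   21  -2 ]
  [  0   0    0   -7   0 ]
r3 -> r3 + 2·r1
  [ 1  4  3/2  1/2   0 ]
  [ 0  0    0  -30   2 ]
  [ 0  0    0   22  -2 ]
  [ 0  0    0   -7   0 ]
r2 -> -1/30·r2
  [ 1  4  3/2  1/2      0 ]
  [ 0  0    0    1  -1/15 ]
  [ 0  0    0   22     -2 ]
  [ 0  0    0   -7      0 ]
r3 -> r3 − 22·r2
  [ 1  4  3/2  1/2      0 ]
  [ 0  0    0    1  -1/15 ]
  [ 0  0    0    0  -8/15 ]
  [ 0  0    0   -7      0 ]
r4 -> r4 + 7·r2
  [ 1  4  3/2  1/2      0 ]
  [ 0  0    0    1  -1/15 ]
  [ 0  0    0    0  -8/15 ]
  [ 0  0    0    0  -7/15 ]
r3 -> -15/8·r3
  [ 1  4  3/2  1/2      0 ]
  [ 0  0    0    1  -1/15 ]
  [ 0  0    0    0      1 ]
  [ 0  0    0    0  -7/15 ]
r4 -> r4 + 7/15·r3
  [ 1  4  3/2  1/2      0 ]
  [ 0  0    0    1  -1/15 ]
  [ 0  0    0    0      1 ]
  [ 0  0    0    0      0 ]
r2 -> r2 + 1/15·r3
  [ 1  4  3/2  1/2  0 ]
  [ 0  0    0    1  0 ]
  [ 0  0    0    0  1 ]
  [ 0  0    0    0  0 ]
r1 -> r1 − 1/2·r2
  [ 1  4  3/2  0  0 ]
  [ 0  0    0  1  0 ]
  [ 0  0    0  0  1 ]
  [ 0  0    0  0  0 ]

[[1, 4, 3/2, 0, 0], [0, 0, 0, 1, 0], [0, 0, 0, 0, 1], [0, 0, 0, 0, 0]]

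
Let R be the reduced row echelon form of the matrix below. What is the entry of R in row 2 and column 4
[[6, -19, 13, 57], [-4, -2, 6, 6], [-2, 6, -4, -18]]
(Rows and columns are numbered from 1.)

R1 → 1/6·R1
R2 → R2 + 4·R1
R3 → R3 + 2·R1
R2 → -3/44·R2
R3 → R3 + 1/3·R2
R1 → R1 + 19/6·R2

-3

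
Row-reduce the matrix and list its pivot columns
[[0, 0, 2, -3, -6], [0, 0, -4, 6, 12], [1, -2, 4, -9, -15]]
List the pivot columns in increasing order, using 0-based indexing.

Swap R1 and R3.
  [ 1  -2   4  -9  -15 ]
  [ 0   0  -4   6   12 ]
  [ 0   0   2  -3   -6 ]
Multiply R2 by -1/4.
  [ 1  -2  4    -9  -15 ]
  [ 0   0  1  -3/2   -3 ]
  [ 0   0  2    -3   -6 ]
Subtract 2 times R2 from R3.
  [ 1  -2  4    -9  -15 ]
  [ 0   0  1  -3/2   -3 ]
  [ 0   0  0     0    0 ]
Subtract 4 times R2 from R1.
  [ 1  -2  0    -3  -3 ]
  [ 0   0  1  -3/2  -3 ]
  [ 0   0  0     0   0 ]
Pivot columns are the columns containing a leading 1.

0, 2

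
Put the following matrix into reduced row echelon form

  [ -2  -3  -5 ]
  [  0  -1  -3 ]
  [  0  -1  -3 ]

ρ1 := -1/2·ρ1
  [ 1  3/2  5/2 ]
  [ 0   -1   -3 ]
  [ 0   -1   -3 ]
ρ2 := -1·ρ2
  [ 1  3/2  5/2 ]
  [ 0    1    3 ]
  [ 0   -1   -3 ]
ρ3 := ρ3 + ρ2
  [ 1  3/2  5/2 ]
  [ 0    1    3 ]
  [ 0    0    0 ]
ρ1 := ρ1 − 3/2·ρ2
  [ 1  0  -2 ]
  [ 0  1   3 ]
  [ 0  0   0 ]

[[1, 0, -2], [0, 1, 3], [0, 0, 0]]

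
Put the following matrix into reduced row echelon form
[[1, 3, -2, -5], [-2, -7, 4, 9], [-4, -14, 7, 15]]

ρ2 → ρ2 + 2·ρ1
  [  1    3  -2  -5 ]
  [  0   -1   0  -1 ]
  [ -4  -14   7  15 ]
ρ3 → ρ3 + 4·ρ1
  [ 1   3  -2  -5 ]
  [ 0  -1   0  -1 ]
  [ 0  -2  -1  -5 ]
ρ2 → -1·ρ2
  [ 1   3  -2  -5 ]
  [ 0   1   0   1 ]
  [ 0  -2  -1  -5 ]
ρ3 → ρ3 + 2·ρ2
  [ 1  3  -2  -5 ]
  [ 0  1   0   1 ]
  [ 0  0  -1  -3 ]
ρ3 → -1·ρ3
  [ 1  3  -2  -5 ]
  [ 0  1   0   1 ]
  [ 0  0   1   3 ]
ρ1 → ρ1 + 2·ρ3
  [ 1  3  0  1 ]
  [ 0  1  0  1 ]
  [ 0  0  1  3 ]
ρ1 → ρ1 − 3·ρ2
  [ 1  0  0  -2 ]
  [ 0  1  0   1 ]
  [ 0  0  1   3 ]

[[1, 0, 0, -2], [0, 1, 0, 1], [0, 0, 1, 3]]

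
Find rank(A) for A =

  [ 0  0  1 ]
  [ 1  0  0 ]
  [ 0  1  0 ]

R1 <-> R2
  [ 1  0  0 ]
  [ 0  0  1 ]
  [ 0  1  0 ]
R2 <-> R3
  [ 1  0  0 ]
  [ 0  1  0 ]
  [ 0  0  1 ]
The reduced form has 3 nonzero rows.

rank = 3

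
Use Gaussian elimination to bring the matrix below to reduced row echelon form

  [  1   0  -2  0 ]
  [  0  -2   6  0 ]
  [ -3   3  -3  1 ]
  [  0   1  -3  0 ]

[[1, 0, -2, 0], [0, 1, -3, 0], [0, 0, 0, 1], [0, 0, 0, 0]]

Add 3 times ρ1 to ρ3.
  [ 1   0  -2  0 ]
  [ 0  -2   6  0 ]
  [ 0   3  -9  1 ]
  [ 0   1  -3  0 ]
Multiply ρ2 by -1/2.
  [ 1  0  -2  0 ]
  [ 0  1  -3  0 ]
  [ 0  3  -9  1 ]
  [ 0  1  -3  0 ]
Subtract 3 times ρ2 from ρ3.
  [ 1  0  -2  0 ]
  [ 0  1  -3  0 ]
  [ 0  0   0  1 ]
  [ 0  1  -3  0 ]
Subtract ρ2 from ρ4.
  [ 1  0  -2  0 ]
  [ 0  1  -3  0 ]
  [ 0  0   0  1 ]
  [ 0  0   0  0 ]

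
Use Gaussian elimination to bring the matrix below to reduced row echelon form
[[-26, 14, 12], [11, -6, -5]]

Multiply r1 by -1/26.
Subtract 11 times r1 from r2.
Multiply r2 by -13.
Add 7/13 times r2 to r1.

[[1, 0, -1], [0, 1, -1]]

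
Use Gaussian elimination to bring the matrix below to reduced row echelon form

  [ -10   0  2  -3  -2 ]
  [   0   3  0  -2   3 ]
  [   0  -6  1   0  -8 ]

[[1, 0, 0, -1/2, -1/5], [0, 1, 0, -2/3, 1], [0, 0, 1, -4, -2]]

R1 ← -1/10·R1
  [ 1   0  -1/5  3/10  1/5 ]
  [ 0   3     0    -2    3 ]
  [ 0  -6     1     0   -8 ]
R2 ← 1/3·R2
  [ 1   0  -1/5  3/10  1/5 ]
  [ 0   1     0  -2/3    1 ]
  [ 0  -6     1     0   -8 ]
R3 ← R3 + 6·R2
  [ 1  0  -1/5  3/10  1/5 ]
  [ 0  1     0  -2/3    1 ]
  [ 0  0     1    -4   -2 ]
R1 ← R1 + 1/5·R3
  [ 1  0  0  -1/2  -1/5 ]
  [ 0  1  0  -2/3     1 ]
  [ 0  0  1    -4    -2 ]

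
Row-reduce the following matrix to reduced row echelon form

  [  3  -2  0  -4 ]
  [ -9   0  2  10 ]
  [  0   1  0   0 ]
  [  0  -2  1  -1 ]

R1 ← 1/3·R1
  [  1  -2/3  0  -4/3 ]
  [ -9     0  2    10 ]
  [  0     1  0     0 ]
  [  0    -2  1    -1 ]
R2 ← R2 + 9·R1
  [ 1  -2/3  0  -4/3 ]
  [ 0    -6  2    -2 ]
  [ 0     1  0     0 ]
  [ 0    -2  1    -1 ]
R2 ← -1/6·R2
  [ 1  -2/3     0  -4/3 ]
  [ 0     1  -1/3   1/3 ]
  [ 0     1     0     0 ]
  [ 0    -2     1    -1 ]
R3 ← R3 − R2
  [ 1  -2/3     0  -4/3 ]
  [ 0     1  -1/3   1/3 ]
  [ 0     0   1/3  -1/3 ]
  [ 0    -2     1    -1 ]
R4 ← R4 + 2·R2
  [ 1  -2/3     0  -4/3 ]
  [ 0     1  -1/3   1/3 ]
  [ 0     0   1/3  -1/3 ]
  [ 0     0   1/3  -1/3 ]
R3 ← 3·R3
  [ 1  -2/3     0  -4/3 ]
  [ 0     1  -1/3   1/3 ]
  [ 0     0     1    -1 ]
  [ 0     0   1/3  -1/3 ]
R4 ← R4 − 1/3·R3
  [ 1  -2/3     0  -4/3 ]
  [ 0     1  -1/3   1/3 ]
  [ 0     0     1    -1 ]
  [ 0     0     0     0 ]
R2 ← R2 + 1/3·R3
  [ 1  -2/3  0  -4/3 ]
  [ 0     1  0     0 ]
  [ 0     0  1    -1 ]
  [ 0     0  0     0 ]
R1 ← R1 + 2/3·R2
  [ 1  0  0  -4/3 ]
  [ 0  1  0     0 ]
  [ 0  0  1    -1 ]
  [ 0  0  0     0 ]

[[1, 0, 0, -4/3], [0, 1, 0, 0], [0, 0, 1, -1], [0, 0, 0, 0]]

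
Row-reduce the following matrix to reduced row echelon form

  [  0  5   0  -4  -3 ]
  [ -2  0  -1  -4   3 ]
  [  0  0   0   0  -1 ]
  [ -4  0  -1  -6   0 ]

[[1, 0, 0, 1, 0], [0, 1, 0, -4/5, 0], [0, 0, 1, 2, 0], [0, 0, 0, 0, 1]]

r1 ↔ r2
  [ -2  0  -1  -4   3 ]
  [  0  5   0  -4  -3 ]
  [  0  0   0   0  -1 ]
  [ -4  0  -1  -6   0 ]
r1 := -1/2·r1
  [  1  0  1/2   2  -3/2 ]
  [  0  5    0  -4    -3 ]
  [  0  0    0   0    -1 ]
  [ -4  0   -1  -6     0 ]
r4 := r4 + 4·r1
  [ 1  0  1/2   2  -3/2 ]
  [ 0  5    0  -4    -3 ]
  [ 0  0    0   0    -1 ]
  [ 0  0    1   2    -6 ]
r2 := 1/5·r2
  [ 1  0  1/2     2  -3/2 ]
  [ 0  1    0  -4/5  -3/5 ]
  [ 0  0    0     0    -1 ]
  [ 0  0    1     2    -6 ]
r3 ↔ r4
  [ 1  0  1/2     2  -3/2 ]
  [ 0  1    0  -4/5  -3/5 ]
  [ 0  0    1     2    -6 ]
  [ 0  0    0     0    -1 ]
r4 := -1·r4
  [ 1  0  1/2     2  -3/2 ]
  [ 0  1    0  -4/5  -3/5 ]
  [ 0  0    1     2    -6 ]
  [ 0  0    0     0     1 ]
r3 := r3 + 6·r4
  [ 1  0  1/2     2  -3/2 ]
  [ 0  1    0  -4/5  -3/5 ]
  [ 0  0    1     2     0 ]
  [ 0  0    0     0     1 ]
r2 := r2 + 3/5·r4
  [ 1  0  1/2     2  -3/2 ]
  [ 0  1    0  -4/5     0 ]
  [ 0  0    1     2     0 ]
  [ 0  0    0     0     1 ]
r1 := r1 + 3/2·r4
  [ 1  0  1/2     2  0 ]
  [ 0  1    0  -4/5  0 ]
  [ 0  0    1     2  0 ]
  [ 0  0    0     0  1 ]
r1 := r1 − 1/2·r3
  [ 1  0  0     1  0 ]
  [ 0  1  0  -4/5  0 ]
  [ 0  0  1     2  0 ]
  [ 0  0  0     0  1 ]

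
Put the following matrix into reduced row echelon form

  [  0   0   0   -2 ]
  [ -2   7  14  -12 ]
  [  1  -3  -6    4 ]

[[1, 0, 0, 0], [0, 1, 2, 0], [0, 0, 0, 1]]

Swap R1 and R2.
  [ -2   7  14  -12 ]
  [  0   0   0   -2 ]
  [  1  -3  -6    4 ]
Multiply R1 by -1/2.
  [ 1  -7/2  -7   6 ]
  [ 0     0   0  -2 ]
  [ 1    -3  -6   4 ]
Subtract R1 from R3.
  [ 1  -7/2  -7   6 ]
  [ 0     0   0  -2 ]
  [ 0   1/2   1  -2 ]
Swap R2 and R3.
  [ 1  -7/2  -7   6 ]
  [ 0   1/2   1  -2 ]
  [ 0     0   0  -2 ]
Multiply R2 by 2.
  [ 1  -7/2  -7   6 ]
  [ 0     1   2  -4 ]
  [ 0     0   0  -2 ]
Multiply R3 by -1/2.
  [ 1  -7/2  -7   6 ]
  [ 0     1   2  -4 ]
  [ 0     0   0   1 ]
Add 4 times R3 to R2.
  [ 1  -7/2  -7  6 ]
  [ 0     1   2  0 ]
  [ 0     0   0  1 ]
Subtract 6 times R3 from R1.
  [ 1  -7/2  -7  0 ]
  [ 0     1   2  0 ]
  [ 0     0   0  1 ]
Add 7/2 times R2 to R1.
  [ 1  0  0  0 ]
  [ 0  1  2  0 ]
  [ 0  0  0  1 ]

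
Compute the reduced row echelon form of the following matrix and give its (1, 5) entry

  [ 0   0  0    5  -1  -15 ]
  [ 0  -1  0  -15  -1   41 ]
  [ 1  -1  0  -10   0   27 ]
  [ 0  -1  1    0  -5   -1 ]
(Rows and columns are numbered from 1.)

ρ1 <-> ρ3
  [ 1  -1  0  -10   0   27 ]
  [ 0  -1  0  -15  -1   41 ]
  [ 0   0  0    5  -1  -15 ]
  [ 0  -1  1    0  -5   -1 ]
ρ2 ← -1·ρ2
  [ 1  -1  0  -10   0   27 ]
  [ 0   1  0   15   1  -41 ]
  [ 0   0  0    5  -1  -15 ]
  [ 0  -1  1    0  -5   -1 ]
ρ4 ← ρ4 + ρ2
  [ 1  -1  0  -10   0   27 ]
  [ 0   1  0   15   1  -41 ]
  [ 0   0  0    5  -1  -15 ]
  [ 0   0  1   15  -4  -42 ]
ρ3 <-> ρ4
  [ 1  -1  0  -10   0   27 ]
  [ 0   1  0   15   1  -41 ]
  [ 0   0  1   15  -4  -42 ]
  [ 0   0  0    5  -1  -15 ]
ρ4 ← 1/5·ρ4
  [ 1  -1  0  -10     0   27 ]
  [ 0   1  0   15     1  -41 ]
  [ 0   0  1   15    -4  -42 ]
  [ 0   0  0    1  -1/5   -3 ]
ρ3 ← ρ3 − 15·ρ4
  [ 1  -1  0  -10     0   27 ]
  [ 0   1  0   15     1  -41 ]
  [ 0   0  1    0    -1    3 ]
  [ 0   0  0    1  -1/5   -3 ]
ρ2 ← ρ2 − 15·ρ4
  [ 1  -1  0  -10     0  27 ]
  [ 0   1  0    0     4   4 ]
  [ 0   0  1    0    -1   3 ]
  [ 0   0  0    1  -1/5  -3 ]
ρ1 ← ρ1 + 10·ρ4
  [ 1  -1  0  0    -2  -3 ]
  [ 0   1  0  0     4   4 ]
  [ 0   0  1  0    -1   3 ]
  [ 0   0  0  1  -1/5  -3 ]
ρ1 ← ρ1 + ρ2
  [ 1  0  0  0     2   1 ]
  [ 0  1  0  0     4   4 ]
  [ 0  0  1  0    -1   3 ]
  [ 0  0  0  1  -1/5  -3 ]

2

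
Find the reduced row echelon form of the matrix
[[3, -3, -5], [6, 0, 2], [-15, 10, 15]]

[[1, 0, 1/3], [0, 1, 2], [0, 0, 0]]

ρ1 → 1/3·ρ1
  [   1  -1  -5/3 ]
  [   6   0     2 ]
  [ -15  10    15 ]
ρ2 → ρ2 − 6·ρ1
  [   1  -1  -5/3 ]
  [   0   6    12 ]
  [ -15  10    15 ]
ρ3 → ρ3 + 15·ρ1
  [ 1  -1  -5/3 ]
  [ 0   6    12 ]
  [ 0  -5   -10 ]
ρ2 → 1/6·ρ2
  [ 1  -1  -5/3 ]
  [ 0   1     2 ]
  [ 0  -5   -10 ]
ρ3 → ρ3 + 5·ρ2
  [ 1  -1  -5/3 ]
  [ 0   1     2 ]
  [ 0   0     0 ]
ρ1 → ρ1 + ρ2
  [ 1  0  1/3 ]
  [ 0  1    2 ]
  [ 0  0    0 ]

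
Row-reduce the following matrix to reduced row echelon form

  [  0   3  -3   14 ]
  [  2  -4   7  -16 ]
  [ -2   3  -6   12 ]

[[1, 0, 3/2, 0], [0, 1, -1, 0], [0, 0, 0, 1]]

ρ1 <-> ρ2
ρ1 ← 1/2·ρ1
ρ3 ← ρ3 + 2·ρ1
ρ2 ← 1/3·ρ2
ρ3 ← ρ3 + ρ2
ρ3 ← 3/2·ρ3
ρ2 ← ρ2 − 14/3·ρ3
ρ1 ← ρ1 + 8·ρ3
ρ1 ← ρ1 + 2·ρ2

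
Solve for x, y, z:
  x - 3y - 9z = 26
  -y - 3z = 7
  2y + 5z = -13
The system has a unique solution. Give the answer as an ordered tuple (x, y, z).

Form the augmented matrix and row-reduce:
  [ 1  -3  -9  |   26 ]
  [ 0  -1  -3  |    7 ]
  [ 0   2   5  |  -13 ]
ρ2 ← -1·ρ2
  [ 1  -3  -9  |   26 ]
  [ 0   1   3  |   -7 ]
  [ 0   2   5  |  -13 ]
ρ3 ← ρ3 − 2·ρ2
  [ 1  -3  -9  |  26 ]
  [ 0   1   3  |  -7 ]
  [ 0   0  -1  |   1 ]
ρ3 ← -1·ρ3
  [ 1  -3  -9  |  26 ]
  [ 0   1   3  |  -7 ]
  [ 0   0   1  |  -1 ]
ρ2 ← ρ2 − 3·ρ3
  [ 1  -3  -9  |  26 ]
  [ 0   1   0  |  -4 ]
  [ 0   0   1  |  -1 ]
ρ1 ← ρ1 + 9·ρ3
  [ 1  -3  0  |  17 ]
  [ 0   1  0  |  -4 ]
  [ 0   0  1  |  -1 ]
ρ1 ← ρ1 + 3·ρ2
  [ 1  0  0  |   5 ]
  [ 0  1  0  |  -4 ]
  [ 0  0  1  |  -1 ]
Reading off the last column: x = 5, y = -4, z = -1.

(5, -4, -1)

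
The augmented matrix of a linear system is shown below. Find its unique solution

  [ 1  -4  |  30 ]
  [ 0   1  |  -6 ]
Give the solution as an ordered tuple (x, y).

ρ1 → ρ1 + 4·ρ2
  [ 1  0  |   6 ]
  [ 0  1  |  -6 ]
Reading off the last column: x = 6, y = -6.

(6, -6)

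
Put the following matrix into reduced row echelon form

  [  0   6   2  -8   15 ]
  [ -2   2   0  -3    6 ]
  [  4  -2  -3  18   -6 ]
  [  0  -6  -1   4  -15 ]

[[1, 0, 0, 3/2, 0], [0, 1, 0, 0, 0], [0, 0, 1, -4, 0], [0, 0, 0, 0, 1]]

Swap r1 and r2.
  [ -2   2   0  -3    6 ]
  [  0   6   2  -8   15 ]
  [  4  -2  -3  18   -6 ]
  [  0  -6  -1   4  -15 ]
Multiply r1 by -1/2.
  [ 1  -1   0  3/2   -3 ]
  [ 0   6   2   -8   15 ]
  [ 4  -2  -3   18   -6 ]
  [ 0  -6  -1    4  -15 ]
Subtract 4 times r1 from r3.
  [ 1  -1   0  3/2   -3 ]
  [ 0   6   2   -8   15 ]
  [ 0   2  -3   12    6 ]
  [ 0  -6  -1    4  -15 ]
Multiply r2 by 1/6.
  [ 1  -1    0   3/2   -3 ]
  [ 0   1  1/3  -4/3  5/2 ]
  [ 0   2   -3    12    6 ]
  [ 0  -6   -1     4  -15 ]
Subtract 2 times r2 from r3.
  [ 1  -1      0   3/2   -3 ]
  [ 0   1    1/3  -4/3  5/2 ]
  [ 0   0  -11/3  44/3    1 ]
  [ 0  -6     -1     4  -15 ]
Add 6 times r2 to r4.
  [ 1  -1      0   3/2   -3 ]
  [ 0   1    1/3  -4/3  5/2 ]
  [ 0   0  -11/3  44/3    1 ]
  [ 0   0      1    -4    0 ]
Multiply r3 by -3/11.
  [ 1  -1    0   3/2     -3 ]
  [ 0   1  1/3  -4/3    5/2 ]
  [ 0   0    1    -4  -3/11 ]
  [ 0   0    1    -4      0 ]
Subtract r3 from r4.
  [ 1  -1    0   3/2     -3 ]
  [ 0   1  1/3  -4/3    5/2 ]
  [ 0   0    1    -4  -3/11 ]
  [ 0   0    0     0   3/11 ]
Multiply r4 by 11/3.
  [ 1  -1    0   3/2     -3 ]
  [ 0   1  1/3  -4/3    5/2 ]
  [ 0   0    1    -4  -3/11 ]
  [ 0   0    0     0      1 ]
Add 3/11 times r4 to r3.
  [ 1  -1    0   3/2   -3 ]
  [ 0   1  1/3  -4/3  5/2 ]
  [ 0   0    1    -4    0 ]
  [ 0   0    0     0    1 ]
Subtract 5/2 times r4 from r2.
  [ 1  -1    0   3/2  -3 ]
  [ 0   1  1/3  -4/3   0 ]
  [ 0   0    1    -4   0 ]
  [ 0   0    0     0   1 ]
Add 3 times r4 to r1.
  [ 1  -1    0   3/2  0 ]
  [ 0   1  1/3  -4/3  0 ]
  [ 0   0    1    -4  0 ]
  [ 0   0    0     0  1 ]
Subtract 1/3 times r3 from r2.
  [ 1  -1  0  3/2  0 ]
  [ 0   1  0    0  0 ]
  [ 0   0  1   -4  0 ]
  [ 0   0  0    0  1 ]
Add r2 to r1.
  [ 1  0  0  3/2  0 ]
  [ 0  1  0    0  0 ]
  [ 0  0  1   -4  0 ]
  [ 0  0  0    0  1 ]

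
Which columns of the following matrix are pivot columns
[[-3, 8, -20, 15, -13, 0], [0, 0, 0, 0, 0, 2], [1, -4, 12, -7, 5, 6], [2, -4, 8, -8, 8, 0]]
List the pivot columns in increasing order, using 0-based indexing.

Multiply R1 by -1/3.
  [ 1  -8/3  20/3  -5  13/3  0 ]
  [ 0     0     0   0     0  2 ]
  [ 1    -4    12  -7     5  6 ]
  [ 2    -4     8  -8     8  0 ]
Subtract R1 from R3.
  [ 1  -8/3  20/3  -5  13/3  0 ]
  [ 0     0     0   0     0  2 ]
  [ 0  -4/3  16/3  -2   2/3  6 ]
  [ 2    -4     8  -8     8  0 ]
Subtract 2 times R1 from R4.
  [ 1  -8/3   20/3  -5  13/3  0 ]
  [ 0     0      0   0     0  2 ]
  [ 0  -4/3   16/3  -2   2/3  6 ]
  [ 0   4/3  -16/3   2  -2/3  0 ]
Swap R2 and R3.
  [ 1  -8/3   20/3  -5  13/3  0 ]
  [ 0  -4/3   16/3  -2   2/3  6 ]
  [ 0     0      0   0     0  2 ]
  [ 0   4/3  -16/3   2  -2/3  0 ]
Multiply R2 by -3/4.
  [ 1  -8/3   20/3   -5  13/3     0 ]
  [ 0     1     -4  3/2  -1/2  -9/2 ]
  [ 0     0      0    0     0     2 ]
  [ 0   4/3  -16/3    2  -2/3     0 ]
Subtract 4/3 times R2 from R4.
  [ 1  -8/3  20/3   -5  13/3     0 ]
  [ 0     1    -4  3/2  -1/2  -9/2 ]
  [ 0     0     0    0     0     2 ]
  [ 0     0     0    0     0     6 ]
Multiply R3 by 1/2.
  [ 1  -8/3  20/3   -5  13/3     0 ]
  [ 0     1    -4  3/2  -1/2  -9/2 ]
  [ 0     0     0    0     0     1 ]
  [ 0     0     0    0     0     6 ]
Subtract 6 times R3 from R4.
  [ 1  -8/3  20/3   -5  13/3     0 ]
  [ 0     1    -4  3/2  -1/2  -9/2 ]
  [ 0     0     0    0     0     1 ]
  [ 0     0     0    0     0     0 ]
Add 9/2 times R3 to R2.
  [ 1  -8/3  20/3   -5  13/3  0 ]
  [ 0     1    -4  3/2  -1/2  0 ]
  [ 0     0     0    0     0  1 ]
  [ 0     0     0    0     0  0 ]
Add 8/3 times R2 to R1.
  [ 1  0  -4   -1     3  0 ]
  [ 0  1  -4  3/2  -1/2  0 ]
  [ 0  0   0    0     0  1 ]
  [ 0  0   0    0     0  0 ]
Pivot columns are the columns containing a leading 1.

0, 1, 5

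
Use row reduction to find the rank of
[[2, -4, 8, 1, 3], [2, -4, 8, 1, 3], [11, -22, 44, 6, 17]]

rank = 2

R1 ← 1/2·R1
  [  1   -2   4  1/2  3/2 ]
  [  2   -4   8    1    3 ]
  [ 11  -22  44    6   17 ]
R2 ← R2 − 2·R1
  [  1   -2   4  1/2  3/2 ]
  [  0    0   0    0    0 ]
  [ 11  -22  44    6   17 ]
R3 ← R3 − 11·R1
  [ 1  -2  4  1/2  3/2 ]
  [ 0   0  0    0    0 ]
  [ 0   0  0  1/2  1/2 ]
R2 ↔ R3
  [ 1  -2  4  1/2  3/2 ]
  [ 0   0  0  1/2  1/2 ]
  [ 0   0  0    0    0 ]
R2 ← 2·R2
  [ 1  -2  4  1/2  3/2 ]
  [ 0   0  0    1    1 ]
  [ 0   0  0    0    0 ]
R1 ← R1 − 1/2·R2
  [ 1  -2  4  0  1 ]
  [ 0   0  0  1  1 ]
  [ 0   0  0  0  0 ]
The reduced form has 2 nonzero rows.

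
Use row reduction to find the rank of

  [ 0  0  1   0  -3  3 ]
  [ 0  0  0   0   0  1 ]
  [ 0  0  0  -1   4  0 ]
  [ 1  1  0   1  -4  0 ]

rank = 4

R1 <=> R4
  [ 1  1  0   1  -4  0 ]
  [ 0  0  0   0   0  1 ]
  [ 0  0  0  -1   4  0 ]
  [ 0  0  1   0  -3  3 ]
R2 <=> R4
  [ 1  1  0   1  -4  0 ]
  [ 0  0  1   0  -3  3 ]
  [ 0  0  0  -1   4  0 ]
  [ 0  0  0   0   0  1 ]
R3 → -1·R3
  [ 1  1  0  1  -4  0 ]
  [ 0  0  1  0  -3  3 ]
  [ 0  0  0  1  -4  0 ]
  [ 0  0  0  0   0  1 ]
R2 → R2 − 3·R4
  [ 1  1  0  1  -4  0 ]
  [ 0  0  1  0  -3  0 ]
  [ 0  0  0  1  -4  0 ]
  [ 0  0  0  0   0  1 ]
R1 → R1 − R3
  [ 1  1  0  0   0  0 ]
  [ 0  0  1  0  -3  0 ]
  [ 0  0  0  1  -4  0 ]
  [ 0  0  0  0   0  1 ]
The reduced form has 4 nonzero rows.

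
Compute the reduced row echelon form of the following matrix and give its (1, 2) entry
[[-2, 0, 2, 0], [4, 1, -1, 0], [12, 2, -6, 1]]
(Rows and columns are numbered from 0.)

ρ1 := -1/2·ρ1
  [  1  0  -1  0 ]
  [  4  1  -1  0 ]
  [ 12  2  -6  1 ]
ρ2 := ρ2 − 4·ρ1
  [  1  0  -1  0 ]
  [  0  1   3  0 ]
  [ 12  2  -6  1 ]
ρ3 := ρ3 − 12·ρ1
  [ 1  0  -1  0 ]
  [ 0  1   3  0 ]
  [ 0  2   6  1 ]
ρ3 := ρ3 − 2·ρ2
  [ 1  0  -1  0 ]
  [ 0  1   3  0 ]
  [ 0  0   0  1 ]

3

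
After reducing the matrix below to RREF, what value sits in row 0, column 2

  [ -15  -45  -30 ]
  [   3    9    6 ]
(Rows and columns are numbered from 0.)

Multiply ρ1 by -1/15.
  [ 1  3  2 ]
  [ 3  9  6 ]
Subtract 3 times ρ1 from ρ2.
  [ 1  3  2 ]
  [ 0  0  0 ]

2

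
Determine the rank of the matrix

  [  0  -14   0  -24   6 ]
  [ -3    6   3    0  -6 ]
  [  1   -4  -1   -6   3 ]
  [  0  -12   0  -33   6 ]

rank = 4

ρ1 ↔ ρ2
  [ -3    6   3    0  -6 ]
  [  0  -14   0  -24   6 ]
  [  1   -4  -1   -6   3 ]
  [  0  -12   0  -33   6 ]
ρ1 → -1/3·ρ1
  [ 1   -2  -1    0  2 ]
  [ 0  -14   0  -24  6 ]
  [ 1   -4  -1   -6  3 ]
  [ 0  -12   0  -33  6 ]
ρ3 → ρ3 − ρ1
  [ 1   -2  -1    0  2 ]
  [ 0  -14   0  -24  6 ]
  [ 0   -2   0   -6  1 ]
  [ 0  -12   0  -33  6 ]
ρ2 → -1/14·ρ2
  [ 1   -2  -1     0     2 ]
  [ 0    1   0  12/7  -3/7 ]
  [ 0   -2   0    -6     1 ]
  [ 0  -12   0   -33     6 ]
ρ3 → ρ3 + 2·ρ2
  [ 1   -2  -1      0     2 ]
  [ 0    1   0   12/7  -3/7 ]
  [ 0    0   0  -18/7   1/7 ]
  [ 0  -12   0    -33     6 ]
ρ4 → ρ4 + 12·ρ2
  [ 1  -2  -1      0     2 ]
  [ 0   1   0   12/7  -3/7 ]
  [ 0   0   0  -18/7   1/7 ]
  [ 0   0   0  -87/7   6/7 ]
ρ3 → -7/18·ρ3
  [ 1  -2  -1      0      2 ]
  [ 0   1   0   12/7   -3/7 ]
  [ 0   0   0      1  -1/18 ]
  [ 0   0   0  -87/7    6/7 ]
ρ4 → ρ4 + 87/7·ρ3
  [ 1  -2  -1     0      2 ]
  [ 0   1   0  12/7   -3/7 ]
  [ 0   0   0     1  -1/18 ]
  [ 0   0   0     0    1/6 ]
ρ4 → 6·ρ4
  [ 1  -2  -1     0      2 ]
  [ 0   1   0  12/7   -3/7 ]
  [ 0   0   0     1  -1/18 ]
  [ 0   0   0     0      1 ]
ρ3 → ρ3 + 1/18·ρ4
  [ 1  -2  -1     0     2 ]
  [ 0   1   0  12/7  -3/7 ]
  [ 0   0   0     1     0 ]
  [ 0   0   0     0     1 ]
ρ2 → ρ2 + 3/7·ρ4
  [ 1  -2  -1     0  2 ]
  [ 0   1   0  12/7  0 ]
  [ 0   0   0     1  0 ]
  [ 0   0   0     0  1 ]
ρ1 → ρ1 − 2·ρ4
  [ 1  -2  -1     0  0 ]
  [ 0   1   0  12/7  0 ]
  [ 0   0   0     1  0 ]
  [ 0   0   0     0  1 ]
ρ2 → ρ2 − 12/7·ρ3
  [ 1  -2  -1  0  0 ]
  [ 0   1   0  0  0 ]
  [ 0   0   0  1  0 ]
  [ 0   0   0  0  1 ]
ρ1 → ρ1 + 2·ρ2
  [ 1  0  -1  0  0 ]
  [ 0  1   0  0  0 ]
  [ 0  0   0  1  0 ]
  [ 0  0   0  0  1 ]
The reduced form has 4 nonzero rows.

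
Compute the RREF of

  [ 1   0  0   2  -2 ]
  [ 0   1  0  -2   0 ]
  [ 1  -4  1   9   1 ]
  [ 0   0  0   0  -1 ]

[[1, 0, 0, 2, 0], [0, 1, 0, -2, 0], [0, 0, 1, -1, 0], [0, 0, 0, 0, 1]]

Subtract r1 from r3.
Add 4 times r2 to r3.
Multiply r4 by -1.
Subtract 3 times r4 from r3.
Add 2 times r4 to r1.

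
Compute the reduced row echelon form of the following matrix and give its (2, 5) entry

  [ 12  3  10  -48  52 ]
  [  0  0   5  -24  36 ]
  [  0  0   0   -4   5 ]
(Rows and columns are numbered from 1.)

r1 := 1/12·r1
  [ 1  1/4  5/6   -4  13/3 ]
  [ 0    0    5  -24    36 ]
  [ 0    0    0   -4     5 ]
r2 := 1/5·r2
  [ 1  1/4  5/6     -4  13/3 ]
  [ 0    0    1  -24/5  36/5 ]
  [ 0    0    0     -4     5 ]
r3 := -1/4·r3
  [ 1  1/4  5/6     -4  13/3 ]
  [ 0    0    1  -24/5  36/5 ]
  [ 0    0    0      1  -5/4 ]
r2 := r2 + 24/5·r3
  [ 1  1/4  5/6  -4  13/3 ]
  [ 0    0    1   0   6/5 ]
  [ 0    0    0   1  -5/4 ]
r1 := r1 + 4·r3
  [ 1  1/4  5/6  0  -2/3 ]
  [ 0    0    1  0   6/5 ]
  [ 0    0    0  1  -5/4 ]
r1 := r1 − 5/6·r2
  [ 1  1/4  0  0  -5/3 ]
  [ 0    0  1  0   6/5 ]
  [ 0    0  0  1  -5/4 ]

6/5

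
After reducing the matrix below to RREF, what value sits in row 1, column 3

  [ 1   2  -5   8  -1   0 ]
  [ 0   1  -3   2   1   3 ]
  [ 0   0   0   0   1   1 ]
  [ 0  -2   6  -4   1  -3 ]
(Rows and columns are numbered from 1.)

1

ρ4 -> ρ4 + 2·ρ2
  [ 1  2  -5  8  -1  0 ]
  [ 0  1  -3  2   1  3 ]
  [ 0  0   0  0   1  1 ]
  [ 0  0   0  0   3  3 ]
ρ4 -> ρ4 − 3·ρ3
  [ 1  2  -5  8  -1  0 ]
  [ 0  1  -3  2   1  3 ]
  [ 0  0   0  0   1  1 ]
  [ 0  0   0  0   0  0 ]
ρ2 -> ρ2 − ρ3
  [ 1  2  -5  8  -1  0 ]
  [ 0  1  -3  2   0  2 ]
  [ 0  0   0  0   1  1 ]
  [ 0  0   0  0   0  0 ]
ρ1 -> ρ1 + ρ3
  [ 1  2  -5  8  0  1 ]
  [ 0  1  -3  2  0  2 ]
  [ 0  0   0  0  1  1 ]
  [ 0  0   0  0  0  0 ]
ρ1 -> ρ1 − 2·ρ2
  [ 1  0   1  4  0  -3 ]
  [ 0  1  -3  2  0   2 ]
  [ 0  0   0  0  1   1 ]
  [ 0  0   0  0  0   0 ]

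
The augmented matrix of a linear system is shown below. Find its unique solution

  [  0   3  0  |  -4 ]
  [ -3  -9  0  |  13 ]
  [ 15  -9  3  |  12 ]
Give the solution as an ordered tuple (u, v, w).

R1 <-> R2
  [ -3  -9  0  |  13 ]
  [  0   3  0  |  -4 ]
  [ 15  -9  3  |  12 ]
R1 -> -1/3·R1
  [  1   3  0  |  -13/3 ]
  [  0   3  0  |     -4 ]
  [ 15  -9  3  |     12 ]
R3 -> R3 − 15·R1
  [ 1    3  0  |  -13/3 ]
  [ 0    3  0  |     -4 ]
  [ 0  -54  3  |     77 ]
R2 -> 1/3·R2
  [ 1    3  0  |  -13/3 ]
  [ 0    1  0  |   -4/3 ]
  [ 0  -54  3  |     77 ]
R3 -> R3 + 54·R2
  [ 1  3  0  |  -13/3 ]
  [ 0  1  0  |   -4/3 ]
  [ 0  0  3  |      5 ]
R3 -> 1/3·R3
  [ 1  3  0  |  -13/3 ]
  [ 0  1  0  |   -4/3 ]
  [ 0  0  1  |    5/3 ]
R1 -> R1 − 3·R2
  [ 1  0  0  |  -1/3 ]
  [ 0  1  0  |  -4/3 ]
  [ 0  0  1  |   5/3 ]
Reading off the last column: u = -1/3, v = -4/3, w = 5/3.

(-1/3, -4/3, 5/3)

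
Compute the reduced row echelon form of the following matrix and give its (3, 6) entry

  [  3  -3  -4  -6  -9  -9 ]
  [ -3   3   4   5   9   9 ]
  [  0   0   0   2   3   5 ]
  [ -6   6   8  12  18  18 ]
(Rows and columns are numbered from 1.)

5/3

Multiply ρ1 by 1/3.
  [  1  -1  -4/3  -2  -3  -3 ]
  [ -3   3     4   5   9   9 ]
  [  0   0     0   2   3   5 ]
  [ -6   6     8  12  18  18 ]
Add 3 times ρ1 to ρ2.
  [  1  -1  -4/3  -2  -3  -3 ]
  [  0   0     0  -1   0   0 ]
  [  0   0     0   2   3   5 ]
  [ -6   6     8  12  18  18 ]
Add 6 times ρ1 to ρ4.
  [ 1  -1  -4/3  -2  -3  -3 ]
  [ 0   0     0  -1   0   0 ]
  [ 0   0     0   2   3   5 ]
  [ 0   0     0   0   0   0 ]
Multiply ρ2 by -1.
  [ 1  -1  -4/3  -2  -3  -3 ]
  [ 0   0     0   1   0   0 ]
  [ 0   0     0   2   3   5 ]
  [ 0   0     0   0   0   0 ]
Subtract 2 times ρ2 from ρ3.
  [ 1  -1  -4/3  -2  -3  -3 ]
  [ 0   0     0   1   0   0 ]
  [ 0   0     0   0   3   5 ]
  [ 0   0     0   0   0   0 ]
Multiply ρ3 by 1/3.
  [ 1  -1  -4/3  -2  -3   -3 ]
  [ 0   0     0   1   0    0 ]
  [ 0   0     0   0   1  5/3 ]
  [ 0   0     0   0   0    0 ]
Add 3 times ρ3 to ρ1.
  [ 1  -1  -4/3  -2  0    2 ]
  [ 0   0     0   1  0    0 ]
  [ 0   0     0   0  1  5/3 ]
  [ 0   0     0   0  0    0 ]
Add 2 times ρ2 to ρ1.
  [ 1  -1  -4/3  0  0    2 ]
  [ 0   0     0  1  0    0 ]
  [ 0   0     0  0  1  5/3 ]
  [ 0   0     0  0  0    0 ]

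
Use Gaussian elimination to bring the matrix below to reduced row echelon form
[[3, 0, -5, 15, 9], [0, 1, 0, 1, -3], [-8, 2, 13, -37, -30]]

[[1, 0, 0, 0, 3], [0, 1, 0, 1, -3], [0, 0, 1, -3, 0]]

Multiply R1 by 1/3.
  [  1  0  -5/3    5    3 ]
  [  0  1     0    1   -3 ]
  [ -8  2    13  -37  -30 ]
Add 8 times R1 to R3.
  [ 1  0  -5/3  5   3 ]
  [ 0  1     0  1  -3 ]
  [ 0  2  -1/3  3  -6 ]
Subtract 2 times R2 from R3.
  [ 1  0  -5/3  5   3 ]
  [ 0  1     0  1  -3 ]
  [ 0  0  -1/3  1   0 ]
Multiply R3 by -3.
  [ 1  0  -5/3   5   3 ]
  [ 0  1     0   1  -3 ]
  [ 0  0     1  -3   0 ]
Add 5/3 times R3 to R1.
  [ 1  0  0   0   3 ]
  [ 0  1  0   1  -3 ]
  [ 0  0  1  -3   0 ]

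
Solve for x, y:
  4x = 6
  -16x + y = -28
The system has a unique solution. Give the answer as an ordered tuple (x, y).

(3/2, -4)

Form the augmented matrix and row-reduce:
  [   4  0  |    6 ]
  [ -16  1  |  -28 ]
r1 := 1/4·r1
r2 := r2 + 16·r1
Reading off the last column: x = 3/2, y = -4.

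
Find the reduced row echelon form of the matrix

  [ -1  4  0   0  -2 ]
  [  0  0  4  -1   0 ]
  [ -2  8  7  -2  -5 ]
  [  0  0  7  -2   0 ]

ρ1 → -1·ρ1
ρ3 → ρ3 + 2·ρ1
ρ2 → 1/4·ρ2
ρ3 → ρ3 − 7·ρ2
ρ4 → ρ4 − 7·ρ2
ρ3 → -4·ρ3
ρ4 → ρ4 + 1/4·ρ3
ρ3 → ρ3 − 4·ρ4
ρ1 → ρ1 − 2·ρ4
ρ2 → ρ2 + 1/4·ρ3

[[1, -4, 0, 0, 0], [0, 0, 1, 0, 0], [0, 0, 0, 1, 0], [0, 0, 0, 0, 1]]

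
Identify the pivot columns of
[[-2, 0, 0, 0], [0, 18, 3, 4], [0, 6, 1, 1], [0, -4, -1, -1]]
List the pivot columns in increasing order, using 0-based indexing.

0, 1, 2, 3

r1 := -1/2·r1
  [ 1   0   0   0 ]
  [ 0  18   3   4 ]
  [ 0   6   1   1 ]
  [ 0  -4  -1  -1 ]
r2 := 1/18·r2
  [ 1   0    0    0 ]
  [ 0   1  1/6  2/9 ]
  [ 0   6    1    1 ]
  [ 0  -4   -1   -1 ]
r3 := r3 − 6·r2
  [ 1   0    0     0 ]
  [ 0   1  1/6   2/9 ]
  [ 0   0    0  -1/3 ]
  [ 0  -4   -1    -1 ]
r4 := r4 + 4·r2
  [ 1  0     0     0 ]
  [ 0  1   1/6   2/9 ]
  [ 0  0     0  -1/3 ]
  [ 0  0  -1/3  -1/9 ]
r3 <-> r4
  [ 1  0     0     0 ]
  [ 0  1   1/6   2/9 ]
  [ 0  0  -1/3  -1/9 ]
  [ 0  0     0  -1/3 ]
r3 := -3·r3
  [ 1  0    0     0 ]
  [ 0  1  1/6   2/9 ]
  [ 0  0    1   1/3 ]
  [ 0  0    0  -1/3 ]
r4 := -3·r4
  [ 1  0    0    0 ]
  [ 0  1  1/6  2/9 ]
  [ 0  0    1  1/3 ]
  [ 0  0    0    1 ]
r3 := r3 − 1/3·r4
  [ 1  0    0    0 ]
  [ 0  1  1/6  2/9 ]
  [ 0  0    1    0 ]
  [ 0  0    0    1 ]
r2 := r2 − 2/9·r4
  [ 1  0    0  0 ]
  [ 0  1  1/6  0 ]
  [ 0  0    1  0 ]
  [ 0  0    0  1 ]
r2 := r2 − 1/6·r3
  [ 1  0  0  0 ]
  [ 0  1  0  0 ]
  [ 0  0  1  0 ]
  [ 0  0  0  1 ]
Pivot columns are the columns containing a leading 1.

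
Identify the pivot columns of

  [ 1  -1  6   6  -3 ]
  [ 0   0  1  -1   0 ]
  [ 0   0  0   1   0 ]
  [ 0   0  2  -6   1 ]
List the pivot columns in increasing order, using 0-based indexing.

0, 2, 3, 4

Subtract 2 times ρ2 from ρ4.
  [ 1  -1  6   6  -3 ]
  [ 0   0  1  -1   0 ]
  [ 0   0  0   1   0 ]
  [ 0   0  0  -4   1 ]
Add 4 times ρ3 to ρ4.
  [ 1  -1  6   6  -3 ]
  [ 0   0  1  -1   0 ]
  [ 0   0  0   1   0 ]
  [ 0   0  0   0   1 ]
Add 3 times ρ4 to ρ1.
  [ 1  -1  6   6  0 ]
  [ 0   0  1  -1  0 ]
  [ 0   0  0   1  0 ]
  [ 0   0  0   0  1 ]
Add ρ3 to ρ2.
  [ 1  -1  6  6  0 ]
  [ 0   0  1  0  0 ]
  [ 0   0  0  1  0 ]
  [ 0   0  0  0  1 ]
Subtract 6 times ρ3 from ρ1.
  [ 1  -1  6  0  0 ]
  [ 0   0  1  0  0 ]
  [ 0   0  0  1  0 ]
  [ 0   0  0  0  1 ]
Subtract 6 times ρ2 from ρ1.
  [ 1  -1  0  0  0 ]
  [ 0   0  1  0  0 ]
  [ 0   0  0  1  0 ]
  [ 0   0  0  0  1 ]
Pivot columns are the columns containing a leading 1.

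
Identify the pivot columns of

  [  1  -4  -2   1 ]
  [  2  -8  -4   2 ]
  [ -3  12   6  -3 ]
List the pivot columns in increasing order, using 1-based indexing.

R2 -> R2 − 2·R1
  [  1  -4  -2   1 ]
  [  0   0   0   0 ]
  [ -3  12   6  -3 ]
R3 -> R3 + 3·R1
  [ 1  -4  -2  1 ]
  [ 0   0   0  0 ]
  [ 0   0   0  0 ]
Pivot columns are the columns containing a leading 1.

1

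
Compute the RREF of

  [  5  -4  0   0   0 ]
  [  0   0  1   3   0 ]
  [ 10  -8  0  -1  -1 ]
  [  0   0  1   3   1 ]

[[1, -4/5, 0, 0, 0], [0, 0, 1, 0, 0], [0, 0, 0, 1, 0], [0, 0, 0, 0, 1]]

R1 := 1/5·R1
  [  1  -4/5  0   0   0 ]
  [  0     0  1   3   0 ]
  [ 10    -8  0  -1  -1 ]
  [  0     0  1   3   1 ]
R3 := R3 − 10·R1
  [ 1  -4/5  0   0   0 ]
  [ 0     0  1   3   0 ]
  [ 0     0  0  -1  -1 ]
  [ 0     0  1   3   1 ]
R4 := R4 − R2
  [ 1  -4/5  0   0   0 ]
  [ 0     0  1   3   0 ]
  [ 0     0  0  -1  -1 ]
  [ 0     0  0   0   1 ]
R3 := -1·R3
  [ 1  -4/5  0  0  0 ]
  [ 0     0  1  3  0 ]
  [ 0     0  0  1  1 ]
  [ 0     0  0  0  1 ]
R3 := R3 − R4
  [ 1  -4/5  0  0  0 ]
  [ 0     0  1  3  0 ]
  [ 0     0  0  1  0 ]
  [ 0     0  0  0  1 ]
R2 := R2 − 3·R3
  [ 1  -4/5  0  0  0 ]
  [ 0     0  1  0  0 ]
  [ 0     0  0  1  0 ]
  [ 0     0  0  0  1 ]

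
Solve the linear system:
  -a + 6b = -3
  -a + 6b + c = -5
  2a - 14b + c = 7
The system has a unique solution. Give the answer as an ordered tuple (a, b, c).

(-6, -3/2, -2)

Form the augmented matrix and row-reduce:
  [ -1    6  0  |  -3 ]
  [ -1    6  1  |  -5 ]
  [  2  -14  1  |   7 ]
Multiply r1 by -1.
  [  1   -6  0  |   3 ]
  [ -1    6  1  |  -5 ]
  [  2  -14  1  |   7 ]
Add r1 to r2.
  [ 1   -6  0  |   3 ]
  [ 0    0  1  |  -2 ]
  [ 2  -14  1  |   7 ]
Subtract 2 times r1 from r3.
  [ 1  -6  0  |   3 ]
  [ 0   0  1  |  -2 ]
  [ 0  -2  1  |   1 ]
Swap r2 and r3.
  [ 1  -6  0  |   3 ]
  [ 0  -2  1  |   1 ]
  [ 0   0  1  |  -2 ]
Multiply r2 by -1/2.
  [ 1  -6     0  |     3 ]
  [ 0   1  -1/2  |  -1/2 ]
  [ 0   0     1  |    -2 ]
Add 1/2 times r3 to r2.
  [ 1  -6  0  |     3 ]
  [ 0   1  0  |  -3/2 ]
  [ 0   0  1  |    -2 ]
Add 6 times r2 to r1.
  [ 1  0  0  |    -6 ]
  [ 0  1  0  |  -3/2 ]
  [ 0  0  1  |    -2 ]
Reading off the last column: a = -6, b = -3/2, c = -2.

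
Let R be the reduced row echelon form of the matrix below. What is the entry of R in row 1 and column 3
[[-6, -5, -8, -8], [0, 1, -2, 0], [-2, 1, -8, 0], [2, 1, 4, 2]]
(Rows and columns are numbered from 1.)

Multiply ρ1 by -1/6.
  [  1  5/6  4/3  4/3 ]
  [  0    1   -2    0 ]
  [ -2    1   -8    0 ]
  [  2    1    4    2 ]
Add 2 times ρ1 to ρ3.
  [ 1  5/6    4/3  4/3 ]
  [ 0    1     -2    0 ]
  [ 0  8/3  -16/3  8/3 ]
  [ 2    1      4    2 ]
Subtract 2 times ρ1 from ρ4.
  [ 1   5/6    4/3   4/3 ]
  [ 0     1     -2     0 ]
  [ 0   8/3  -16/3   8/3 ]
  [ 0  -2/3    4/3  -2/3 ]
Subtract 8/3 times ρ2 from ρ3.
  [ 1   5/6  4/3   4/3 ]
  [ 0     1   -2     0 ]
  [ 0     0    0   8/3 ]
  [ 0  -2/3  4/3  -2/3 ]
Add 2/3 times ρ2 to ρ4.
  [ 1  5/6  4/3   4/3 ]
  [ 0    1   -2     0 ]
  [ 0    0    0   8/3 ]
  [ 0    0    0  -2/3 ]
Multiply ρ3 by 3/8.
  [ 1  5/6  4/3   4/3 ]
  [ 0    1   -2     0 ]
  [ 0    0    0     1 ]
  [ 0    0    0  -2/3 ]
Add 2/3 times ρ3 to ρ4.
  [ 1  5/6  4/3  4/3 ]
  [ 0    1   -2    0 ]
  [ 0    0    0    1 ]
  [ 0    0    0    0 ]
Subtract 4/3 times ρ3 from ρ1.
  [ 1  5/6  4/3  0 ]
  [ 0    1   -2  0 ]
  [ 0    0    0  1 ]
  [ 0    0    0  0 ]
Subtract 5/6 times ρ2 from ρ1.
  [ 1  0   3  0 ]
  [ 0  1  -2  0 ]
  [ 0  0   0  1 ]
  [ 0  0   0  0 ]

3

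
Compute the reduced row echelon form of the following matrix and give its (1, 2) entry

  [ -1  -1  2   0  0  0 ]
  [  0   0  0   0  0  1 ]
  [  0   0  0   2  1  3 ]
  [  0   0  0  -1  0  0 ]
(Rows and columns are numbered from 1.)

1

ρ1 ← -1·ρ1
  [ 1  1  -2   0  0  0 ]
  [ 0  0   0   0  0  1 ]
  [ 0  0   0   2  1  3 ]
  [ 0  0   0  -1  0  0 ]
ρ2 ↔ ρ3
  [ 1  1  -2   0  0  0 ]
  [ 0  0   0   2  1  3 ]
  [ 0  0   0   0  0  1 ]
  [ 0  0   0  -1  0  0 ]
ρ2 ← 1/2·ρ2
  [ 1  1  -2   0    0    0 ]
  [ 0  0   0   1  1/2  3/2 ]
  [ 0  0   0   0    0    1 ]
  [ 0  0   0  -1    0    0 ]
ρ4 ← ρ4 + ρ2
  [ 1  1  -2  0    0    0 ]
  [ 0  0   0  1  1/2  3/2 ]
  [ 0  0   0  0    0    1 ]
  [ 0  0   0  0  1/2  3/2 ]
ρ3 ↔ ρ4
  [ 1  1  -2  0    0    0 ]
  [ 0  0   0  1  1/2  3/2 ]
  [ 0  0   0  0  1/2  3/2 ]
  [ 0  0   0  0    0    1 ]
ρ3 ← 2·ρ3
  [ 1  1  -2  0    0    0 ]
  [ 0  0   0  1  1/2  3/2 ]
  [ 0  0   0  0    1    3 ]
  [ 0  0   0  0    0    1 ]
ρ3 ← ρ3 − 3·ρ4
  [ 1  1  -2  0    0    0 ]
  [ 0  0   0  1  1/2  3/2 ]
  [ 0  0   0  0    1    0 ]
  [ 0  0   0  0    0    1 ]
ρ2 ← ρ2 − 3/2·ρ4
  [ 1  1  -2  0    0  0 ]
  [ 0  0   0  1  1/2  0 ]
  [ 0  0   0  0    1  0 ]
  [ 0  0   0  0    0  1 ]
ρ2 ← ρ2 − 1/2·ρ3
  [ 1  1  -2  0  0  0 ]
  [ 0  0   0  1  0  0 ]
  [ 0  0   0  0  1  0 ]
  [ 0  0   0  0  0  1 ]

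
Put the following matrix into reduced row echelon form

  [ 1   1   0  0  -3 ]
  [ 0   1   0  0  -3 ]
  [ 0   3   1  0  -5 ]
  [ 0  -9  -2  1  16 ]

r3 → r3 − 3·r2
  [ 1   1   0  0  -3 ]
  [ 0   1   0  0  -3 ]
  [ 0   0   1  0   4 ]
  [ 0  -9  -2  1  16 ]
r4 → r4 + 9·r2
  [ 1  1   0  0   -3 ]
  [ 0  1   0  0   -3 ]
  [ 0  0   1  0    4 ]
  [ 0  0  -2  1  -11 ]
r4 → r4 + 2·r3
  [ 1  1  0  0  -3 ]
  [ 0  1  0  0  -3 ]
  [ 0  0  1  0   4 ]
  [ 0  0  0  1  -3 ]
r1 → r1 − r2
  [ 1  0  0  0   0 ]
  [ 0  1  0  0  -3 ]
  [ 0  0  1  0   4 ]
  [ 0  0  0  1  -3 ]

[[1, 0, 0, 0, 0], [0, 1, 0, 0, -3], [0, 0, 1, 0, 4], [0, 0, 0, 1, -3]]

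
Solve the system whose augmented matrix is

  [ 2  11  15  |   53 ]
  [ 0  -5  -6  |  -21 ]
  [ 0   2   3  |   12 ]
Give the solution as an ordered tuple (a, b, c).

(-2, -3, 6)

Multiply ρ1 by 1/2.
Multiply ρ2 by -1/5.
Subtract 2 times ρ2 from ρ3.
Multiply ρ3 by 5/3.
Subtract 6/5 times ρ3 from ρ2.
Subtract 15/2 times ρ3 from ρ1.
Subtract 11/2 times ρ2 from ρ1.
Reading off the last column: a = -2, b = -3, c = 6.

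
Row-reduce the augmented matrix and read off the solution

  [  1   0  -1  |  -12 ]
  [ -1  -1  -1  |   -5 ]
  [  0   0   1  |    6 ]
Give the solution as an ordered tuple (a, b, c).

(-6, 5, 6)

R2 := R2 + R1
R2 := -1·R2
R2 := R2 − 2·R3
R1 := R1 + R3
Reading off the last column: a = -6, b = 5, c = 6.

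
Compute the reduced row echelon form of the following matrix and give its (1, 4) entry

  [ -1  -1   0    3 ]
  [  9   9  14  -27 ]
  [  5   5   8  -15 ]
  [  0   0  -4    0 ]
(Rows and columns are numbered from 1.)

-3

r1 → -1·r1
  [ 1  1   0   -3 ]
  [ 9  9  14  -27 ]
  [ 5  5   8  -15 ]
  [ 0  0  -4    0 ]
r2 → r2 − 9·r1
  [ 1  1   0   -3 ]
  [ 0  0  14    0 ]
  [ 5  5   8  -15 ]
  [ 0  0  -4    0 ]
r3 → r3 − 5·r1
  [ 1  1   0  -3 ]
  [ 0  0  14   0 ]
  [ 0  0   8   0 ]
  [ 0  0  -4   0 ]
r2 → 1/14·r2
  [ 1  1   0  -3 ]
  [ 0  0   1   0 ]
  [ 0  0   8   0 ]
  [ 0  0  -4   0 ]
r3 → r3 − 8·r2
  [ 1  1   0  -3 ]
  [ 0  0   1   0 ]
  [ 0  0   0   0 ]
  [ 0  0  -4   0 ]
r4 → r4 + 4·r2
  [ 1  1  0  -3 ]
  [ 0  0  1   0 ]
  [ 0  0  0   0 ]
  [ 0  0  0   0 ]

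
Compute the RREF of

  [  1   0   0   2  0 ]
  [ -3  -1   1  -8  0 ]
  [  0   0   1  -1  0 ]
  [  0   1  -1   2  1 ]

[[1, 0, 0, 2, 0], [0, 1, 0, 1, 0], [0, 0, 1, -1, 0], [0, 0, 0, 0, 1]]

ρ2 ← ρ2 + 3·ρ1
  [ 1   0   0   2  0 ]
  [ 0  -1   1  -2  0 ]
  [ 0   0   1  -1  0 ]
  [ 0   1  -1   2  1 ]
ρ2 ← -1·ρ2
  [ 1  0   0   2  0 ]
  [ 0  1  -1   2  0 ]
  [ 0  0   1  -1  0 ]
  [ 0  1  -1   2  1 ]
ρ4 ← ρ4 − ρ2
  [ 1  0   0   2  0 ]
  [ 0  1  -1   2  0 ]
  [ 0  0   1  -1  0 ]
  [ 0  0   0   0  1 ]
ρ2 ← ρ2 + ρ3
  [ 1  0  0   2  0 ]
  [ 0  1  0   1  0 ]
  [ 0  0  1  -1  0 ]
  [ 0  0  0   0  1 ]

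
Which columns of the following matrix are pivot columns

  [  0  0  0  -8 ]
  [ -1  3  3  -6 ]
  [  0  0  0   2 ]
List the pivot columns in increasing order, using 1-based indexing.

1, 4

Swap R1 and R2.
Multiply R1 by -1.
Multiply R2 by -1/8.
Subtract 2 times R2 from R3.
Subtract 6 times R2 from R1.
Pivot columns are the columns containing a leading 1.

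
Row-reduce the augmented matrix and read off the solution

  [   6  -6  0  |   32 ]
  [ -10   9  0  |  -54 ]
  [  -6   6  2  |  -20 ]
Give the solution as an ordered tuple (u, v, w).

r1 → 1/6·r1
  [   1  -1  0  |  16/3 ]
  [ -10   9  0  |   -54 ]
  [  -6   6  2  |   -20 ]
r2 → r2 + 10·r1
  [  1  -1  0  |  16/3 ]
  [  0  -1  0  |  -2/3 ]
  [ -6   6  2  |   -20 ]
r3 → r3 + 6·r1
  [ 1  -1  0  |  16/3 ]
  [ 0  -1  0  |  -2/3 ]
  [ 0   0  2  |    12 ]
r2 → -1·r2
  [ 1  -1  0  |  16/3 ]
  [ 0   1  0  |   2/3 ]
  [ 0   0  2  |    12 ]
r3 → 1/2·r3
  [ 1  -1  0  |  16/3 ]
  [ 0   1  0  |   2/3 ]
  [ 0   0  1  |     6 ]
r1 → r1 + r2
  [ 1  0  0  |    6 ]
  [ 0  1  0  |  2/3 ]
  [ 0  0  1  |    6 ]
Reading off the last column: u = 6, v = 2/3, w = 6.

(6, 2/3, 6)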